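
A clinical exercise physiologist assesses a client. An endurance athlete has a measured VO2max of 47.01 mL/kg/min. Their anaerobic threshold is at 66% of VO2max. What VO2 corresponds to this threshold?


Anaerobic threshold VO2 = VO2max * 66%
= 47.01 * 0.66
= 31.03 mL/kg/min

31.03 mL/kg/min


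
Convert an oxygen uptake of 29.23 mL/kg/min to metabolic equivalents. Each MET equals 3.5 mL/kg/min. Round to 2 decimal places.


One MET = 3.5 mL/kg/min
Number of METs = 29.23 / 3.5
= 8.35 METs

8.35 METs


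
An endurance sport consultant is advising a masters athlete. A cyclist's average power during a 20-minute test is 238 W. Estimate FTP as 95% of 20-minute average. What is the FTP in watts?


FTP = 20-min power * 0.95
= 238 * 0.95
= 226.1 W

226.1 W


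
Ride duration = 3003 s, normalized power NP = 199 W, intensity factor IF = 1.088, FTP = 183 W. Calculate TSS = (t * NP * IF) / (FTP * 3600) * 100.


Numerator = 3003 * 199 * 1.088 = 650185.536
Denominator = 183 * 3600 = 658800
TSS = 650185.536 / 658800 * 100
= 98.69

98.69 TSS


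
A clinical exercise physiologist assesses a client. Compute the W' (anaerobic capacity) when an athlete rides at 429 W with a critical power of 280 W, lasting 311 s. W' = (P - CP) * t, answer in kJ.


Above-CP power = 149 W
Duration = 311 s
W' = 149 * 311 = 46339 J
Convert: 46339 / 1000 = 46.339 kJ

46.339 kJ


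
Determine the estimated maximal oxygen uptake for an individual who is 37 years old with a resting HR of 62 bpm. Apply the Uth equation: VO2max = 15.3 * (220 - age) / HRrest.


HRmax = 220 - 37 = 183
VO2max = 15.3 * (183 / 62)
= 15.3 * 2.9516
= 45.16 mL/kg/min

45.16 mL/kg/min


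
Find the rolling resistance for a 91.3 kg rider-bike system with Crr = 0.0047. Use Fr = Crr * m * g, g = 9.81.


m * g = 91.3 * 9.81 = 895.653 N
Fr = 0.0047 * 895.653 = 4.21 N

4.21 N


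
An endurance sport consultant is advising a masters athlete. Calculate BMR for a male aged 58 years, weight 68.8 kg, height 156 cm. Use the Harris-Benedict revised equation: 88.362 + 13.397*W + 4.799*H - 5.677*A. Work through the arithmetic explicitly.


Substituting values:
W term = 13.397 * 68.8 = 921.7136
H term = 4.799 * 156 = 748.644
A term = 5.677 * 58 = 329.266
BMR = 1429.45 kcal/day

1429.45 kcal/day


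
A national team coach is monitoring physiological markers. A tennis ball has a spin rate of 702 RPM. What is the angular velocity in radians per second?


Convert RPM to rad/s: multiply by 2*pi and divide by 60
omega = 702 * 2 * pi / 60
= 73.513 rad/s

73.513 rad/s


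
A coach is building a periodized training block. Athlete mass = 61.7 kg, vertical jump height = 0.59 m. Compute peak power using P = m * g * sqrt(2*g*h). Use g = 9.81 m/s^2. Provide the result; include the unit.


sqrt(2 * 9.81 * 0.59) = sqrt(11.5758) = 3.402323 m/s
P = 61.7 * 9.81 * 3.402323
= 2059.35 W

2059.35 W


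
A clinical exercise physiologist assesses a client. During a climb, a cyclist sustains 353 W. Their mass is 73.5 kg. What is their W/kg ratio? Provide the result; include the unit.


Power-to-weight = 353 W / 73.5 kg
= 4.803 W/kg

4.803 W/kg


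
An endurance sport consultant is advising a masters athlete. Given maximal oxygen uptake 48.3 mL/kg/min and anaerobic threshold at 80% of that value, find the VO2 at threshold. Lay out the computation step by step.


Percentage as decimal = 0.8
VO2 at AT = 48.3 * 0.8 = 38.64 mL/kg/min

38.64 mL/kg/min


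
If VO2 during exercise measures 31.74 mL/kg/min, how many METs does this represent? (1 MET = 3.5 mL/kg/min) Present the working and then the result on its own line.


METs = VO2 / 3.5 = 31.74 / 3.5 = 9.07

9.07 METs


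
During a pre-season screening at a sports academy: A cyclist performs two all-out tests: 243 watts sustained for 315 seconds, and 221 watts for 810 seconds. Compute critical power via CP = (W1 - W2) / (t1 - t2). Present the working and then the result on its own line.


W1 = P1 * t1 = 243 * 315 = 76545 J
W2 = P2 * t2 = 221 * 810 = 179010 J
CP = (76545 - 179010) / (315 - 810)
= 207.0 W

207.0 W


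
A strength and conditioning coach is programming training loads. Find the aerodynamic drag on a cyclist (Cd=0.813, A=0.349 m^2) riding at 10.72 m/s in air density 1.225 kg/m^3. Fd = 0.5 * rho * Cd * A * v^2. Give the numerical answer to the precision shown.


Fd = 0.5 * 1.225 * 0.813 * 0.349 * 10.72^2
= 0.5 * 1.225 * 0.813 * 0.349 * 114.9184
= 19.972 N

19.972 N


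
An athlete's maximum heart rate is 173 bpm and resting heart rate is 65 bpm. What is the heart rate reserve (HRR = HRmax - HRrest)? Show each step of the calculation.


HRR = HRmax - HRrest
= 173 - 65
= 108 bpm

108 bpm


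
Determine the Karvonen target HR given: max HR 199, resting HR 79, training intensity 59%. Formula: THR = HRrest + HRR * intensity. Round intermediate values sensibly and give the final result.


HRR = HRmax - HRrest = 199 - 79 = 120
THR = 79 + 120 * 0.59
= 149.8 bpm

149.8 bpm


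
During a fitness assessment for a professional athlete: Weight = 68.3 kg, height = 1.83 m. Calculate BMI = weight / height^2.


height^2 = 1.83^2 = 3.3489
BMI = 68.3 / 3.3489 = 20.39 kg/m^2

20.39 kg/m^2


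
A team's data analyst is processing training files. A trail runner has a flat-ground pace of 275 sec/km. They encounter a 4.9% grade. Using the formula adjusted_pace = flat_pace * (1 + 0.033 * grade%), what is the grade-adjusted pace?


Grade factor = 1 + 0.033 * 4.9 = 1.1617
Adjusted = 275 * 1.1617 = 319.47 sec/km

319.47 s/km


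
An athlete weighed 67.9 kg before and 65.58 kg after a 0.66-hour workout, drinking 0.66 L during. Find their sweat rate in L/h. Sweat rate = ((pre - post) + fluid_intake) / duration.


Body mass change = 2.32 kg
Total sweat loss = 2.32 + 0.66 = 2.98 L
Rate = 2.98 / 0.66 = 4.515 L/h

4.515 L/h


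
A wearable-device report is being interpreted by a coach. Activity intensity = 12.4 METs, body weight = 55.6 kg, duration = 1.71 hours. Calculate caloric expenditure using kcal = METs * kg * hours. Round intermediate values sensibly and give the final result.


kcal = 12.4 * 55.6 * 1.71
= 689.44 * 1.71
= 1178.94 kcal

1178.94 kcal


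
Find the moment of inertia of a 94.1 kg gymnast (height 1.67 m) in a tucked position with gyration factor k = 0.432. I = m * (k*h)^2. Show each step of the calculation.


Radius of gyration = 0.432 * 1.67 = 0.72144 m
I = 94.1 * 0.72144^2
= 94.1 * 0.520476
= 48.977 kg*m^2

48.977 kg*m^2


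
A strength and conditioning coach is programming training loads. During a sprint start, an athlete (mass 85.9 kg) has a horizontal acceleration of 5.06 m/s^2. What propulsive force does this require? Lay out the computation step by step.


Propulsive force = mass * acceleration
= 85.9 kg * 5.06 m/s^2
= 434.65 N

434.65 N


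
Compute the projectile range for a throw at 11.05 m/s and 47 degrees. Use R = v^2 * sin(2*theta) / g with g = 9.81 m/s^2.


Two times the angle = 94 degrees
sin(94) = 0.997564
R = 122.1025 * 0.997564 / 9.81 = 12.416 m

12.416 m


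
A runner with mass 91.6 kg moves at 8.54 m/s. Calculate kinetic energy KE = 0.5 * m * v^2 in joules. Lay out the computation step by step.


v^2 = 8.54^2 = 72.9316
KE = 0.5 * 91.6 * 72.9316
= 3340.27 J

3340.27 J


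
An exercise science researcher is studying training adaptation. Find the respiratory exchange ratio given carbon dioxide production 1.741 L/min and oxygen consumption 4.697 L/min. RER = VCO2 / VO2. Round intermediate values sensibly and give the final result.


VCO2 = 1.741 L/min
VO2 = 4.697 L/min
RER = 1.741 / 4.697 = 0.3707

0.3707


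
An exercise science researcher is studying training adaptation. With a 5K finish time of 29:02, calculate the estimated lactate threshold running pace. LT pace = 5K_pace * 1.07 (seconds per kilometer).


Race duration = 1742 s for 5 km
Average pace = 1742 / 5 = 348.4 s/km
LT pace = 348.4 * 1.07
= 372.79 s/km

372.79 s/km


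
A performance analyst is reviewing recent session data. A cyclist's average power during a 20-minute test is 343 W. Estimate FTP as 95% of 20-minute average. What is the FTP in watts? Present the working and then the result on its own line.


FTP = 20-min power * 0.95
= 343 * 0.95
= 325.85 W

325.85 W


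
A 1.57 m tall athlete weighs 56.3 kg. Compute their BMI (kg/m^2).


height^2 = 2.4649 m^2
BMI = 56.3 / 2.4649 = 22.84 kg/m^2

22.84 kg/m^2


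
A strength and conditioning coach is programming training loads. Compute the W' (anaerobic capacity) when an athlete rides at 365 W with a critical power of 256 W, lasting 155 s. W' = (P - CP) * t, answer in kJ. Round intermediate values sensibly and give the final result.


Above-CP power = 109 W
Duration = 155 s
W' = 109 * 155 = 16895 J
Convert: 16895 / 1000 = 16.895 kJ

16.895 kJ


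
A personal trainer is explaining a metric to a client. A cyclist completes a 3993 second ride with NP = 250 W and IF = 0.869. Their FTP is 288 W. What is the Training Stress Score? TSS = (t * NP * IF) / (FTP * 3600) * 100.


t * NP * IF = 3993 * 250 * 0.869 = 867479.25
FTP * 3600 = 1036800
TSS = (867479.25 / 1036800) * 100 = 83.67

83.67 TSS


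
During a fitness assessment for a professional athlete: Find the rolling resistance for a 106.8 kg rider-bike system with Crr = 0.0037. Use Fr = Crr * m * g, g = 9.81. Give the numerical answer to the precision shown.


m * g = 106.8 * 9.81 = 1047.708 N
Fr = 0.0037 * 1047.708 = 3.877 N

3.877 N


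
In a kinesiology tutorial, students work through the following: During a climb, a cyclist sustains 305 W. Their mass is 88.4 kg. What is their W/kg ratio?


Power-to-weight = 305 W / 88.4 kg
= 3.45 W/kg

3.45 W/kg


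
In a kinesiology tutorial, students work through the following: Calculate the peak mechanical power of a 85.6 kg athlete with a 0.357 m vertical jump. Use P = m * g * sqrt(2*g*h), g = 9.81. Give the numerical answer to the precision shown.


First, sqrt(2gh) = sqrt(2 * 9.81 * 0.357)
= sqrt(7.00434) = 2.646571 m/s
Power = 85.6 * 9.81 * 2.646571 = 2222.42 W

2222.42 W


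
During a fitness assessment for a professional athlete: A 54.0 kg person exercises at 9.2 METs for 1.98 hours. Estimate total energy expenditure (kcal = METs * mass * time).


Energy = METs * mass(kg) * time(h)
= 9.2 * 54.0 * 1.98
= 983.66 kcal

983.66 kcal


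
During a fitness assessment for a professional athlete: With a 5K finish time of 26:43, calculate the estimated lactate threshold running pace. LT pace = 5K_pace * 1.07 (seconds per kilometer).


Race duration = 1603 s for 5 km
Average pace = 1603 / 5 = 320.6 s/km
LT pace = 320.6 * 1.07
= 343.04 s/km

343.04 s/km


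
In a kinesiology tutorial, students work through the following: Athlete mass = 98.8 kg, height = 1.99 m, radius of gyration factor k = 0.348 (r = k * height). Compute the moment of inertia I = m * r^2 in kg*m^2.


r = k * height = 0.348 * 1.99 = 0.69252 m
r^2 = 0.69252^2 = 0.479584
I = 98.8 * 0.479584 = 47.383 kg*m^2

47.383 kg*m^2


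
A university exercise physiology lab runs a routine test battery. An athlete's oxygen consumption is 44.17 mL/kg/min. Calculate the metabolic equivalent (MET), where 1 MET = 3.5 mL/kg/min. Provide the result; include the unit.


MET = VO2 / 3.5
= 44.17 / 3.5
= 12.62 METs

12.62 METs


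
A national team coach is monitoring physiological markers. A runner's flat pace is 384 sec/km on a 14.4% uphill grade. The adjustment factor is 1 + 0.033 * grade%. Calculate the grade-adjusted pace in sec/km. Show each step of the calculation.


Factor = 1 + 0.033 * 14.4 = 1.4752
Adjusted pace = 384 * 1.4752
= 566.48 sec/km

566.48 s/km


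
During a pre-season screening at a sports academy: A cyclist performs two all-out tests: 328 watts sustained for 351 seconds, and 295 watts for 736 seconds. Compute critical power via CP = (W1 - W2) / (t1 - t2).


W1 = P1 * t1 = 328 * 351 = 115128 J
W2 = P2 * t2 = 295 * 736 = 217120 J
CP = (115128 - 217120) / (351 - 736)
= 264.91 W

264.91 W


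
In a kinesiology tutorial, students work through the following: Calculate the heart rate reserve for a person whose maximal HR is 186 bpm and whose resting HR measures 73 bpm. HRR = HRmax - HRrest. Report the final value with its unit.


HRmax = 186 bpm
HRrest = 73 bpm
HRR = 186 - 73 = 113 bpm

113 bpm


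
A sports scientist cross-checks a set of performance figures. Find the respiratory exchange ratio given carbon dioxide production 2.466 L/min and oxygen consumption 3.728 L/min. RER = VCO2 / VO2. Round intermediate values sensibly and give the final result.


VCO2 = 2.466 L/min
VO2 = 3.728 L/min
RER = 2.466 / 3.728 = 0.6615

0.6615


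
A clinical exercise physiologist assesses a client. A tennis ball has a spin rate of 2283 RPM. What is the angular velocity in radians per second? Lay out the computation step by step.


Convert RPM to rad/s: multiply by 2*pi and divide by 60
omega = 2283 * 2 * pi / 60
= 239.075 rad/s

239.075 rad/s


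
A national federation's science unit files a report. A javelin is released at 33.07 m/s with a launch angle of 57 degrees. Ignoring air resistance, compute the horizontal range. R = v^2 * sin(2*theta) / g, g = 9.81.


Launch speed squared = 1093.6249
sin(2 * 57 deg) = 0.913545
Range = 1093.6249 * 0.913545 / 9.81
= 101.843 m

101.843 m


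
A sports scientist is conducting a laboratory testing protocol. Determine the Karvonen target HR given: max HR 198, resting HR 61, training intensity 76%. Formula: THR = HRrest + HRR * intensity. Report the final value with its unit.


HRR = HRmax - HRrest = 198 - 61 = 137
THR = 61 + 137 * 0.76
= 165.12 bpm

165.12 bpm


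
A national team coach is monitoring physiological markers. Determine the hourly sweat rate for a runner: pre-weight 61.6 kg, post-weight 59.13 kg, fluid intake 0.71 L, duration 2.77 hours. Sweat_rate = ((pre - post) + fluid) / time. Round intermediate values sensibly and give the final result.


Mass lost = 61.6 - 59.13 = 2.47 kg
Add fluid consumed: 2.47 + 0.71 = 3.18 L total sweat
Sweat rate = 3.18 / 2.77 = 1.148 L/h

1.148 L/h


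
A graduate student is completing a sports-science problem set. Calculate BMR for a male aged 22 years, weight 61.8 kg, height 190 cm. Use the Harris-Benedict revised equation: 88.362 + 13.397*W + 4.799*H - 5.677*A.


Substituting values:
W term = 13.397 * 61.8 = 827.9346
H term = 4.799 * 190 = 911.81
A term = 5.677 * 22 = 124.894
BMR = 1703.21 kcal/day

1703.21 kcal/day


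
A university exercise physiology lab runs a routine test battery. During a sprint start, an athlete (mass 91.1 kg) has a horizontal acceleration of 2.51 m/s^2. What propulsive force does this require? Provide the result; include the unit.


Propulsive force = mass * acceleration
= 91.1 kg * 2.51 m/s^2
= 228.66 N

228.66 N


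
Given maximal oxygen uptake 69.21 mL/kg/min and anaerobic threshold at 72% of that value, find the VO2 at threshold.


Percentage as decimal = 0.72
VO2 at AT = 69.21 * 0.72 = 49.83 mL/kg/min

49.83 mL/kg/min


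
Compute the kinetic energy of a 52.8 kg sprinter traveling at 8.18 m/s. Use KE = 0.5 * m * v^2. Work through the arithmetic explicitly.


Velocity squared = 66.9124
KE = 0.5 * 52.8 * 66.9124 = 1766.49 J

1766.49 J


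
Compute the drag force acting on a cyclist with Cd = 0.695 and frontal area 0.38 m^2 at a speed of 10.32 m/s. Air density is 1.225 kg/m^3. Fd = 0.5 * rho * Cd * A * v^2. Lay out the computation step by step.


Step 1: v^2 = 106.5024
Step 2: Fd = 0.5 * 1.225 * 0.695 * 0.38 * 106.5024
= 17.228 N

17.228 N


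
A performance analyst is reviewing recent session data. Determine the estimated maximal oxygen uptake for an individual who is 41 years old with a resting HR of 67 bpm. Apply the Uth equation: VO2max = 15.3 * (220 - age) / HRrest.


HRmax = 220 - 41 = 179
VO2max = 15.3 * (179 / 67)
= 15.3 * 2.6716
= 40.88 mL/kg/min

40.88 mL/kg/min


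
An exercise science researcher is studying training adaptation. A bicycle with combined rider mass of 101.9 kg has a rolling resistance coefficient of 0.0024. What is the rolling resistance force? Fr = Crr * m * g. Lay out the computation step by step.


Fr = 0.0024 * 101.9 * 9.81
= 0.24456 * 9.81
= 2.399 N

2.399 N


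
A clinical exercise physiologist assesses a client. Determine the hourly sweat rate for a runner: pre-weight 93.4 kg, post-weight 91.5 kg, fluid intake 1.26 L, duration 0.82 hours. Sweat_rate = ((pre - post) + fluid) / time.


Mass lost = 93.4 - 91.5 = 1.9 kg
Add fluid consumed: 1.9 + 1.26 = 3.16 L total sweat
Sweat rate = 3.16 / 0.82 = 3.854 L/h

3.854 L/h


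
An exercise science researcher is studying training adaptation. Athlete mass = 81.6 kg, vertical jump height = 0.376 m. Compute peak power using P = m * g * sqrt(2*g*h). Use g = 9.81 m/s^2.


sqrt(2 * 9.81 * 0.376) = sqrt(7.37712) = 2.716085 m/s
P = 81.6 * 9.81 * 2.716085
= 2174.22 W

2174.22 W


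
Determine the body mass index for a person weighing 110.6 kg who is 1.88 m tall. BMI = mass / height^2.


BMI = mass / height^2
= 110.6 / 1.88^2
= 110.6 / 3.5344
= 31.29 kg/m^2

31.29 kg/m^2


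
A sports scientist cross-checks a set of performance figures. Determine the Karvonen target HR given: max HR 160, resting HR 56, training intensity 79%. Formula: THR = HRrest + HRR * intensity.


HRR = HRmax - HRrest = 160 - 56 = 104
THR = 56 + 104 * 0.79
= 138.16 bpm

138.16 bpm


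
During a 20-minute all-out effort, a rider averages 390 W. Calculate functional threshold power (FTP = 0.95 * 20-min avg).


FTP = 0.95 * 390
= 370.5 W

370.5 W


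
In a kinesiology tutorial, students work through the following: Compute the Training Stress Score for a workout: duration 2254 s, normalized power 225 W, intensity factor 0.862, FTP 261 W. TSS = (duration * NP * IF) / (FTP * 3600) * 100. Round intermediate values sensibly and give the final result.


Product = 2254 * 225 * 0.862 = 437163.3
Base = 261 * 3600 = 939600
TSS = 437163.3 / 939600 * 100 = 46.53

46.53 TSS


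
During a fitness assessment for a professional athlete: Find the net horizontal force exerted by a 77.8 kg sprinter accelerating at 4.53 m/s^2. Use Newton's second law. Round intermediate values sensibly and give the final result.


Newton's second law: F = m * a
F = 77.8 * 4.53 = 352.43 N

352.43 N


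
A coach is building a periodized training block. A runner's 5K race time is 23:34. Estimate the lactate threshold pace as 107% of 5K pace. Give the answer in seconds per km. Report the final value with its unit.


Total race time = 23*60 + 34 = 1414 seconds
5K pace = 1414 / 5 = 282.8 sec/km
LT pace = 282.8 * 1.07 = 302.6 sec/km

302.6 s/km


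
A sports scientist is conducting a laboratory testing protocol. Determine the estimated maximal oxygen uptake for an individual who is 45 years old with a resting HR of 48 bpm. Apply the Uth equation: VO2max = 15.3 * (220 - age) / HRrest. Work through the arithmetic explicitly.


HRmax = 220 - 45 = 175
VO2max = 15.3 * (175 / 48)
= 15.3 * 3.6458
= 55.78 mL/kg/min

55.78 mL/kg/min


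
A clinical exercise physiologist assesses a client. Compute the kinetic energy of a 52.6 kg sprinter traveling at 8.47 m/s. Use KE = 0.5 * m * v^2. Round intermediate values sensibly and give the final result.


Velocity squared = 71.7409
KE = 0.5 * 52.6 * 71.7409 = 1886.79 J

1886.79 J


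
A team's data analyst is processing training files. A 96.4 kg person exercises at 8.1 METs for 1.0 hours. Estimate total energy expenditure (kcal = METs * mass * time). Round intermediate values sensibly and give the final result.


Energy = METs * mass(kg) * time(h)
= 8.1 * 96.4 * 1.0
= 780.84 kcal

780.84 kcal


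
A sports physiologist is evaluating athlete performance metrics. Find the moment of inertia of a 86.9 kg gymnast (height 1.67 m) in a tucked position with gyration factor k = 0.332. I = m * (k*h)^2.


Radius of gyration = 0.332 * 1.67 = 0.55444 m
I = 86.9 * 0.55444^2
= 86.9 * 0.307404
= 26.713 kg*m^2

26.713 kg*m^2


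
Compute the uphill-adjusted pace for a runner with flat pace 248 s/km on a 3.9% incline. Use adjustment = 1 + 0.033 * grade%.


Adjustment factor = 1 + 0.033 * 3.9 = 1.1287
Grade-adjusted pace = 248 * 1.1287 = 279.92 s/km

279.92 s/km


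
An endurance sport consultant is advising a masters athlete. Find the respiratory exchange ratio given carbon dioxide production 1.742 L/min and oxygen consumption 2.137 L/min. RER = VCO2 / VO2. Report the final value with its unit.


VCO2 = 1.742 L/min
VO2 = 2.137 L/min
RER = 1.742 / 2.137 = 0.8152

0.8152


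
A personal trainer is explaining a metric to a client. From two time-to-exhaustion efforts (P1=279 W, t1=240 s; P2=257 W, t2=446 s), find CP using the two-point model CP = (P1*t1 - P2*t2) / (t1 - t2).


Work in trial 1 = 66960 J
Work in trial 2 = 114622 J
Delta work = -47662 J
Delta time = -206 s
CP = -47662 / -206 = 231.37 W

231.37 W


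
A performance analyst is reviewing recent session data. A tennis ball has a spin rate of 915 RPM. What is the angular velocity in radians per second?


Convert RPM to rad/s: multiply by 2*pi and divide by 60
omega = 915 * 2 * pi / 60
= 95.819 rad/s

95.819 rad/s


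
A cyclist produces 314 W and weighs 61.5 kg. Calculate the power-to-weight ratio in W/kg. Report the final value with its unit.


P/W = power / mass
= 314 / 61.5
= 5.106 W/kg

5.106 W/kg


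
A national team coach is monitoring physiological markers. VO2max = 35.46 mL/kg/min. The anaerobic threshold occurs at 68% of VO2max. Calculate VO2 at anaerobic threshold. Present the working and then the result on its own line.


AT fraction = 68 / 100 = 0.68
AT VO2 = 35.46 * 0.68
= 24.11 mL/kg/min

24.11 mL/kg/min


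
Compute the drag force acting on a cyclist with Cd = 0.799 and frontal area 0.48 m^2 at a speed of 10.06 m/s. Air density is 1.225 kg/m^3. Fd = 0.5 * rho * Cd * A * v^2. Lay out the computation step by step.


Step 1: v^2 = 101.2036
Step 2: Fd = 0.5 * 1.225 * 0.799 * 0.48 * 101.2036
= 23.773 N

23.773 N


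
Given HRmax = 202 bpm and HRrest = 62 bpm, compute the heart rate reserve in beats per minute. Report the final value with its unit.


Heart rate reserve = maximum HR minus resting HR
HRR = 202 - 62 = 140 bpm

140 bpm


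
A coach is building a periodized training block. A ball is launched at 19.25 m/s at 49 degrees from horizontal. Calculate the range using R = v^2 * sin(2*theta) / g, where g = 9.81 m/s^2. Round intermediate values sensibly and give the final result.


sin(2 * 49) = sin(98) = 0.990268
v^2 = 19.25^2 = 370.5625
R = 370.5625 * 0.990268 / 9.81
= 37.406 m

37.406 m


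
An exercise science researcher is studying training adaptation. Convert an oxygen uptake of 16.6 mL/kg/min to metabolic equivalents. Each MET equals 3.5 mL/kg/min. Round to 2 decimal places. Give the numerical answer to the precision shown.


One MET = 3.5 mL/kg/min
Number of METs = 16.6 / 3.5
= 4.74 METs

4.74 METs


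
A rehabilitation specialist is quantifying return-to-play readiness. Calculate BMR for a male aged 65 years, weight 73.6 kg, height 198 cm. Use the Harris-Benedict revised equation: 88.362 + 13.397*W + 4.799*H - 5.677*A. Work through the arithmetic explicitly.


Substituting values:
W term = 13.397 * 73.6 = 986.0192
H term = 4.799 * 198 = 950.202
A term = 5.677 * 65 = 369.005
BMR = 1655.58 kcal/day

1655.58 kcal/day


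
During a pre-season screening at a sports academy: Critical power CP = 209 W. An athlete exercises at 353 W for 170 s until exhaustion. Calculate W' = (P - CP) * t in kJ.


P - CP = 353 - 209 = 144 W
W' = 144 * 170 = 24480 J
= 24480 / 1000 = 24.48 kJ

24.48 kJ


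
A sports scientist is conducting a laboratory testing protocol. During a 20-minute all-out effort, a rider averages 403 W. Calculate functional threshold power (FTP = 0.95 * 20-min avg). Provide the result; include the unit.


FTP = 0.95 * 403
= 382.85 W

382.85 W


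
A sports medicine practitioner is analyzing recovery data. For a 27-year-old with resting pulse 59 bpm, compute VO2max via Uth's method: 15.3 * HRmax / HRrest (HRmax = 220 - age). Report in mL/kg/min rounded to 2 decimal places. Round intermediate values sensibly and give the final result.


Step 1: HRmax = 220 - 27 = 193 bpm
Step 2: Ratio = 193 / 59 = 3.2712
Step 3: VO2max = 15.3 * 3.2712 = 50.05 mL/kg/min

50.05 mL/kg/min


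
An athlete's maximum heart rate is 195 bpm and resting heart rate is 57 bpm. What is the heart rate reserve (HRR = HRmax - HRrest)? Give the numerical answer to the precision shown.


HRR = HRmax - HRrest
= 195 - 57
= 138 bpm

138 bpm


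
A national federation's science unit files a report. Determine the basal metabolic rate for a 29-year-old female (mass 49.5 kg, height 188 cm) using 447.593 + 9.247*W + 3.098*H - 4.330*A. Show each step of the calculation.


BMR = 447.593 + 9.247*49.5 + 3.098*188 - 4.330*29
= 1362.17 kcal/day

1362.17 kcal/day


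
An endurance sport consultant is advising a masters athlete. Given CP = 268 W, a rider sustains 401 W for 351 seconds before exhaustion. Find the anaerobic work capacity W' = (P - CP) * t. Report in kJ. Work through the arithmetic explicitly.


Excess power = 401 - 268 = 133 W
Work above CP = 133 * 351 = 46683 J
W' = 46.683 kJ

46.683 kJ


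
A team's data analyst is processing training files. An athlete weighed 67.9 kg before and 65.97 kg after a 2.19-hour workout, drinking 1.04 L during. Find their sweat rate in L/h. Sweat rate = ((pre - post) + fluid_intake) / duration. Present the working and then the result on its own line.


Body mass change = 1.93 kg
Total sweat loss = 1.93 + 1.04 = 2.97 L
Rate = 2.97 / 2.19 = 1.356 L/h

1.356 L/h


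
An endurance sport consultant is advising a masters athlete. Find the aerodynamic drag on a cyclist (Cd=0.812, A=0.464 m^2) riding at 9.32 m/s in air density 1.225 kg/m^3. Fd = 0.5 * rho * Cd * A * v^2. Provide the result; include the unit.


Fd = 0.5 * 1.225 * 0.812 * 0.464 * 9.32^2
= 0.5 * 1.225 * 0.812 * 0.464 * 86.8624
= 20.045 N

20.045 N


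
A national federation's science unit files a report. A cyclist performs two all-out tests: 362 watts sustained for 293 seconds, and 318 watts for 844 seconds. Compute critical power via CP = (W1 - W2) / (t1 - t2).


W1 = P1 * t1 = 362 * 293 = 106066 J
W2 = P2 * t2 = 318 * 844 = 268392 J
CP = (106066 - 268392) / (293 - 844)
= 294.6 W

294.6 W


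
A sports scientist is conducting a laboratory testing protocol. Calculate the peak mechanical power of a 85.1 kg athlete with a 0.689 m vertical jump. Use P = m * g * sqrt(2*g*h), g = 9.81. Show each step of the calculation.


First, sqrt(2gh) = sqrt(2 * 9.81 * 0.689)
= sqrt(13.51818) = 3.676708 m/s
Power = 85.1 * 9.81 * 3.676708 = 3069.43 W

3069.43 W


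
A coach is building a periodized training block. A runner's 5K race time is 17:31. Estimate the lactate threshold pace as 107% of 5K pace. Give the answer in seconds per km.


Total race time = 17*60 + 31 = 1051 seconds
5K pace = 1051 / 5 = 210.2 sec/km
LT pace = 210.2 * 1.07 = 224.91 sec/km

224.91 s/km


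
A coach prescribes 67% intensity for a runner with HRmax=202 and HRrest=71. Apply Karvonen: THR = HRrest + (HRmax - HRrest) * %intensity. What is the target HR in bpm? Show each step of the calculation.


Heart rate reserve = 202 - 71 = 131
Intensity fraction = 67 / 100 = 0.67
THR = 71 + 131 * 0.67 = 158.77 bpm

158.77 bpm


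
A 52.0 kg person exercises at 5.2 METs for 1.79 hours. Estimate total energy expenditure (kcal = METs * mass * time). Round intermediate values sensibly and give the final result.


Energy = METs * mass(kg) * time(h)
= 5.2 * 52.0 * 1.79
= 484.02 kcal

484.02 kcal


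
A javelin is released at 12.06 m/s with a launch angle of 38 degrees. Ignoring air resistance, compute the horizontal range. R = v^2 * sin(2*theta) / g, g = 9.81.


Launch speed squared = 145.4436
sin(2 * 38 deg) = 0.970296
Range = 145.4436 * 0.970296 / 9.81
= 14.386 m

14.386 m


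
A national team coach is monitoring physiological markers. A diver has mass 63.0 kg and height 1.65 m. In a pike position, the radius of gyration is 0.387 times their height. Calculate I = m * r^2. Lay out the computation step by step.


r = 0.387 * 1.65 = 0.63855 m
I = m * r^2 = 63.0 * 0.407746 = 25.688 kg*m^2

25.688 kg*m^2


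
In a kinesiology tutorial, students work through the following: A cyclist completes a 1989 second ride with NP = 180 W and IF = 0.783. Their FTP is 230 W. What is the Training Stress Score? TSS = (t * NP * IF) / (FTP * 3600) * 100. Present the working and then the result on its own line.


t * NP * IF = 1989 * 180 * 0.783 = 280329.66
FTP * 3600 = 828000
TSS = (280329.66 / 828000) * 100 = 33.86

33.86 TSS


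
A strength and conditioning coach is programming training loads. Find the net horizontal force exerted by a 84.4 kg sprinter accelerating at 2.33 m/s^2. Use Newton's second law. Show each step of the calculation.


Newton's second law: F = m * a
F = 84.4 * 2.33 = 196.65 N

196.65 N


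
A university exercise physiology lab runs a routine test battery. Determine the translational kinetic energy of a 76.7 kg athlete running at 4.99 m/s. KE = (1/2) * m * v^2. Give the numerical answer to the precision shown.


KE = 0.5 * m * v^2
= 0.5 * 76.7 * 4.99^2
= 0.5 * 76.7 * 24.9001
= 954.92 J

954.92 J


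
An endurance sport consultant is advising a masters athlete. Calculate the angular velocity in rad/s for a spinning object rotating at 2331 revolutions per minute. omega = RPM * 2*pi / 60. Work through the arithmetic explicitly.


omega = RPM * 2*pi / 60
= 2331 * 6.28318531 / 60
= 244.102 rad/s

244.102 rad/s


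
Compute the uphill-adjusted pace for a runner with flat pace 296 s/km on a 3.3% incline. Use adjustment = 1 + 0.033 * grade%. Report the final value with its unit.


Adjustment factor = 1 + 0.033 * 3.3 = 1.1089
Grade-adjusted pace = 296 * 1.1089 = 328.23 s/km

328.23 s/km


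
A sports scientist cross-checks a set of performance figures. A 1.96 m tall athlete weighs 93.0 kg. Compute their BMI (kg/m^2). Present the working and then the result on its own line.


height^2 = 3.8416 m^2
BMI = 93.0 / 3.8416 = 24.21 kg/m^2

24.21 kg/m^2


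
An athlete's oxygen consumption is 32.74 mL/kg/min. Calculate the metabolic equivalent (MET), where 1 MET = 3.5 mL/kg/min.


MET = VO2 / 3.5
= 32.74 / 3.5
= 9.35 METs

9.35 METs


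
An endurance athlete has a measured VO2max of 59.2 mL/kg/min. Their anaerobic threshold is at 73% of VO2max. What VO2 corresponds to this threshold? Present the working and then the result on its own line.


Anaerobic threshold VO2 = VO2max * 73%
= 59.2 * 0.73
= 43.22 mL/kg/min

43.22 mL/kg/min


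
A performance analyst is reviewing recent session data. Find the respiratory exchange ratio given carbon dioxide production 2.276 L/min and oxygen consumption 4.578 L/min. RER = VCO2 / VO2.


VCO2 = 2.276 L/min
VO2 = 4.578 L/min
RER = 2.276 / 4.578 = 0.4972

0.4972


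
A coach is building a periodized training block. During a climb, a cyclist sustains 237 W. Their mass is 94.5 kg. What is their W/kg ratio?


Power-to-weight = 237 W / 94.5 kg
= 2.508 W/kg

2.508 W/kg


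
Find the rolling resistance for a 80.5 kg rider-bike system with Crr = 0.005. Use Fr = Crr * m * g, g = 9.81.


m * g = 80.5 * 9.81 = 789.705 N
Fr = 0.005 * 789.705 = 3.949 N

3.949 N


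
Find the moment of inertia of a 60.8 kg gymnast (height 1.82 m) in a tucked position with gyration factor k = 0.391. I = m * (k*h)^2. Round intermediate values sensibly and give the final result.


Radius of gyration = 0.391 * 1.82 = 0.71162 m
I = 60.8 * 0.71162^2
= 60.8 * 0.506403
= 30.789 kg*m^2

30.789 kg*m^2


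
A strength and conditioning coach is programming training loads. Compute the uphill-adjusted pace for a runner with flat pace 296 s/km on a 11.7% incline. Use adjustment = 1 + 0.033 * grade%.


Adjustment factor = 1 + 0.033 * 11.7 = 1.3861
Grade-adjusted pace = 296 * 1.3861 = 410.29 s/km

410.29 s/km


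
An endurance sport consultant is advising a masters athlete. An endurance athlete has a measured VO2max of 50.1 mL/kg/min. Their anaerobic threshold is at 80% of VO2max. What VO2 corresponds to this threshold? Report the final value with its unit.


Anaerobic threshold VO2 = VO2max * 80%
= 50.1 * 0.8
= 40.08 mL/kg/min

40.08 mL/kg/min


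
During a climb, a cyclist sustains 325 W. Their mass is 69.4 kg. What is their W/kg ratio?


Power-to-weight = 325 W / 69.4 kg
= 4.683 W/kg

4.683 W/kg


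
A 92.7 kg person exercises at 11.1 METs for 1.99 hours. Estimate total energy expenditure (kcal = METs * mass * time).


Energy = METs * mass(kg) * time(h)
= 11.1 * 92.7 * 1.99
= 2047.65 kcal

2047.65 kcal


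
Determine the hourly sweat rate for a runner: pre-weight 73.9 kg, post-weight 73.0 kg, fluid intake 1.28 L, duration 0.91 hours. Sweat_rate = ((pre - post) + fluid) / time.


Mass lost = 73.9 - 73.0 = 0.9 kg
Add fluid consumed: 0.9 + 1.28 = 2.18 L total sweat
Sweat rate = 2.18 / 0.91 = 2.396 L/h

2.396 L/h


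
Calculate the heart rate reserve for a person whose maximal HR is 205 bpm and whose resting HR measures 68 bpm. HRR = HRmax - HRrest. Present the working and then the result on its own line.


HRmax = 205 bpm
HRrest = 68 bpm
HRR = 205 - 68 = 137 bpm

137 bpm


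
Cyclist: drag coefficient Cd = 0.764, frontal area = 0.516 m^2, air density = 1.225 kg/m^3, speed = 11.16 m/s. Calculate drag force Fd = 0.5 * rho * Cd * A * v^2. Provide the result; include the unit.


v^2 = 11.16^2 = 124.5456
Fd = 0.5 * 1.225 * 0.764 * 0.516 * 124.5456
= 30.073 N

30.073 N


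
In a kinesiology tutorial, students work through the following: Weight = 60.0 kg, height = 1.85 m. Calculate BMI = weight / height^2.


height^2 = 1.85^2 = 3.4225
BMI = 60.0 / 3.4225 = 17.53 kg/m^2

17.53 kg/m^2


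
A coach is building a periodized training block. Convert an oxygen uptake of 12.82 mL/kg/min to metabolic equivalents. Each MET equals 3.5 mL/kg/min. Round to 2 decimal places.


One MET = 3.5 mL/kg/min
Number of METs = 12.82 / 3.5
= 3.66 METs

3.66 METs


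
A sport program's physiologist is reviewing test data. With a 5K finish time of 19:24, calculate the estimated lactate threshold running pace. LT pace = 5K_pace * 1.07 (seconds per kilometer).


Race duration = 1164 s for 5 km
Average pace = 1164 / 5 = 232.8 s/km
LT pace = 232.8 * 1.07
= 249.1 s/km

249.1 s/km


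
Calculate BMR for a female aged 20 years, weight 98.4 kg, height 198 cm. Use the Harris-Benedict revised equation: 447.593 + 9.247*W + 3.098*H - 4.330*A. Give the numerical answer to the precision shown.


Substituting values:
W term = 9.247 * 98.4 = 909.9048
H term = 3.098 * 198 = 613.404
A term = 4.330 * 20 = 86.6
BMR = 1884.3 kcal/day

1884.3 kcal/day


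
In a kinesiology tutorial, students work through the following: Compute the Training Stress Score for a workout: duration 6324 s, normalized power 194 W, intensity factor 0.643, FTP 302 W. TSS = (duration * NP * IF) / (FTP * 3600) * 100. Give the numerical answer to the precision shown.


Product = 6324 * 194 * 0.643 = 788868.408
Base = 302 * 3600 = 1087200
TSS = 788868.408 / 1087200 * 100 = 72.56

72.56 TSS


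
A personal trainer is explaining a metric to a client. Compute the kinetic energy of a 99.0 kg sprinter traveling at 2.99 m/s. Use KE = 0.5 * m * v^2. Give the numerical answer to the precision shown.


Velocity squared = 8.9401
KE = 0.5 * 99.0 * 8.9401 = 442.53 J

442.53 J


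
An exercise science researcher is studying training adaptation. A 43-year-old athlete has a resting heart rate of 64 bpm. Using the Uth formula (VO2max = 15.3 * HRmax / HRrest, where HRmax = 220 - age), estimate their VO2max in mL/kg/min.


HRmax = 220 - 43 = 177 bpm
Ratio = HRmax / HRrest = 177 / 64 = 2.7656
VO2max = 15.3 * 2.7656 = 42.31 mL/kg/min

42.31 mL/kg/min


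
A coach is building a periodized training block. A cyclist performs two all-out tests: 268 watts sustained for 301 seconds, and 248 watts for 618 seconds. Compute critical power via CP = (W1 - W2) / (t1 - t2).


W1 = P1 * t1 = 268 * 301 = 80668 J
W2 = P2 * t2 = 248 * 618 = 153264 J
CP = (80668 - 153264) / (301 - 618)
= 229.01 W

229.01 W


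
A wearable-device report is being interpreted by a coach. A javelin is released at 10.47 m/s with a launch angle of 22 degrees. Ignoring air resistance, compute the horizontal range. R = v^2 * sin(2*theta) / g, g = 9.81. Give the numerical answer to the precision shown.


Launch speed squared = 109.6209
sin(2 * 22 deg) = 0.694658
Range = 109.6209 * 0.694658 / 9.81
= 7.762 m

7.762 m


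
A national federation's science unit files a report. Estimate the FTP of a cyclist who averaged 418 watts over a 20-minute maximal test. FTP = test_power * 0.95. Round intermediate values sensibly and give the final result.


FTP = 418 * 0.95 = 397.1 W

397.1 W


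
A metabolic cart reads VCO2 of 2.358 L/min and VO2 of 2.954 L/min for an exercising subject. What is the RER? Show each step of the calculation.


RER = VCO2 / VO2 = 2.358 / 2.954 = 0.7982

0.7982


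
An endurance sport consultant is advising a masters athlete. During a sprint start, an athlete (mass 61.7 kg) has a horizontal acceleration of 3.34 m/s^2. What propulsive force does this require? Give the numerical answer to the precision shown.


Propulsive force = mass * acceleration
= 61.7 kg * 3.34 m/s^2
= 206.08 N

206.08 N


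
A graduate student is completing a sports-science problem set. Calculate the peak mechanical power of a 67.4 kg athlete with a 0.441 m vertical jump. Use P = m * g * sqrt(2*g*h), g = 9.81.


First, sqrt(2gh) = sqrt(2 * 9.81 * 0.441)
= sqrt(8.65242) = 2.9415 m/s
Power = 67.4 * 9.81 * 2.9415 = 1944.9 W

1944.9 W


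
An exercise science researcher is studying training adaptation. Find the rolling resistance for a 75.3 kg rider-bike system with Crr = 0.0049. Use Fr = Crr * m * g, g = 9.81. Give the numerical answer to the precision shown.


m * g = 75.3 * 9.81 = 738.693 N
Fr = 0.0049 * 738.693 = 3.62 N

3.62 N


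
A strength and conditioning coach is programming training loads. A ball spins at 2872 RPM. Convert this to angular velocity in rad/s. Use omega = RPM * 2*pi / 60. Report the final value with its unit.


omega = 2872 * 2 * pi / 60
= 2872 * 6.28318531 / 60
= 18045.308 / 60
= 300.755 rad/s

300.755 rad/s


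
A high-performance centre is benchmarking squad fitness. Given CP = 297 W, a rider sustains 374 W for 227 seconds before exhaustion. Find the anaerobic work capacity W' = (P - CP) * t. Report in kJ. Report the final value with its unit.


Excess power = 374 - 297 = 77 W
Work above CP = 77 * 227 = 17479 J
W' = 17.479 kJ

17.479 kJ


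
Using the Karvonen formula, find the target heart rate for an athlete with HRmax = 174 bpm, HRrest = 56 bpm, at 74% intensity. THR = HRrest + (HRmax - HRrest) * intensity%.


HRR = 174 - 56 = 118
THR = 56 + 118 * 0.74
= 56 + 87.32
= 143.32 bpm

143.32 bpm


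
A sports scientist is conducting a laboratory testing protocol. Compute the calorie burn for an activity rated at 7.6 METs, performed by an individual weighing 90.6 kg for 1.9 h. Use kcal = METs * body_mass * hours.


Product of METs and mass = 7.6 * 90.6 = 688.56
Total kcal = 688.56 * 1.9 = 1308.26 kcal

1308.26 kcal


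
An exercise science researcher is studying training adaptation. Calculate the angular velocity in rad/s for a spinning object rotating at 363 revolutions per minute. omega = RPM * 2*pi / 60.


omega = RPM * 2*pi / 60
= 363 * 6.28318531 / 60
= 38.013 rad/s

38.013 rad/s


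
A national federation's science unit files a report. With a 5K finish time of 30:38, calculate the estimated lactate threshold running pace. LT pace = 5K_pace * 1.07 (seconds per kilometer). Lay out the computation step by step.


Race duration = 1838 s for 5 km
Average pace = 1838 / 5 = 367.6 s/km
LT pace = 367.6 * 1.07
= 393.33 s/km

393.33 s/km
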